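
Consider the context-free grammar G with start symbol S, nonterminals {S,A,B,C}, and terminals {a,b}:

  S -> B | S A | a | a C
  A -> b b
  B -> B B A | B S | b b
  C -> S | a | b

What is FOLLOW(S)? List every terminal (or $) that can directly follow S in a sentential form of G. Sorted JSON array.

FIRST iteration:
iter 1:
  A via A→b b: +{b}
  B via B→b b: +{b}
  C via C→a: +{a}
  C via C→b: +{b}
  S via S→B: +{b}
  S via S→a: +{a}
  FIRST(S)={a,b}  FIRST(A)={b}  FIRST(B)={b}  FIRST(C)={a,b}
iter 2: — fixpoint
  FIRST(S)={a,b}  FIRST(A)={b}  FIRST(B)={b}  FIRST(C)={a,b}

FOLLOW iteration:
FOLLOW(S) := {$}
pass 1:
  B→B B A: FOLLOW(B) ⊇ FIRST(B) = {b}; new: +{b}
  B→B B A: FOLLOW(A) ⊇ FOLLOW(B) ⊇ {b}; new: +{b}
  B→B S: FOLLOW(B) ⊇ FIRST(S) = {a,b}; new: +{a}
  B→B S: FOLLOW(S) ⊇ FOLLOW(B) ⊇ {a,b}; new: +{a,b}
  S→B: FOLLOW(B) ⊇ FOLLOW(S) ⊇ {$,a,b}; new: +{$}
  S→S A: FOLLOW(A) ⊇ FOLLOW(S) ⊇ {$,a,b}; new: +{$,a}
  S→a C: FOLLOW(C) ⊇ FOLLOW(S) ⊇ {$,a,b}; new: +{$,a,b}
  FOLLOW[S]={$,a,b}  FOLLOW[A]={$,a,b}  FOLLOW[B]={$,a,b}  FOLLOW[C]={$,a,b}
pass 2: — fixpoint
  FOLLOW[S]={$,a,b}  FOLLOW[A]={$,a,b}  FOLLOW[B]={$,a,b}  FOLLOW[C]={$,a,b}

FOLLOW(S) = ["$", "a", "b"]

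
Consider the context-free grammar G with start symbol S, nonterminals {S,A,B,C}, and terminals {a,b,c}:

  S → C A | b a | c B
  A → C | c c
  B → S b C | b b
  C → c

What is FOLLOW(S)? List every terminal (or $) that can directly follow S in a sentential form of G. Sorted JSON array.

FIRST iteration:
[1]
  A via A→c c: +{c}
  B via B→b b: +{b}
  C via C→c: +{c}
  S via S→C A: +{c}
  S via S→b a: +{b}
  S: {b,c}  A: {c}  B: {b}  C: {c}
[2]
  B via B→S b C: +{c}
  S: {b,c}  A: {c}  B: {b,c}  C: {c}
[3] (no change)
  S: {b,c}  A: {c}  B: {b,c}  C: {c}

Compute FOLLOW by fixpoint:
FOLLOW(S) := {$}
round 1:
  B→S b C: FOLLOW(S) ⊇ FIRST(b) = {b}; new: +{b}
  S→C A: FOLLOW(C) ⊇ FIRST(A) = {c}; new: +{c}
  S→C A: FOLLOW(A) ⊇ FOLLOW(S) ⊇ {$,b}; new: +{$,b}
  S→c B: FOLLOW(B) ⊇ FOLLOW(S) ⊇ {$,b}; new: +{$,b}
  FOLLOW(S)={$,b}  FOLLOW(A)={$,b}  FOLLOW(B)={$,b}  FOLLOW(C)={c}
round 2:
  A→C: FOLLOW(C) ⊇ FOLLOW(A) ⊇ {$,b}; new: +{$,b}
  FOLLOW(S)={$,b}  FOLLOW(A)={$,b}  FOLLOW(B)={$,b}  FOLLOW(C)={$,b,c}
round 3: (stable)
  FOLLOW(S)={$,b}  FOLLOW(A)={$,b}  FOLLOW(B)={$,b}  FOLLOW(C)={$,b,c}

FOLLOW(S) = ["$", "b"]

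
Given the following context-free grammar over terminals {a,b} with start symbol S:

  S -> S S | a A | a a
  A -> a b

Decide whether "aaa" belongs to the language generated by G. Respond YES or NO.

CNF form of G:
  S -> S S | T0 A | T0 T0
  A -> T0 T1
  T0 -> a
  T1 -> b

Fill CYK table bottom-up:
  T[0,0] 'a' = {T0}  orig:{}
  T[1,1] 'a' = {T0}  orig:{}
  T[2,2] 'a' = {T0}  orig:{}
  T[0,1] 'aa' = {S}
  T[1,2] 'aa' = {S}
  T[0,2] 'aaa' = ∅

S ∉ T[0,2] ⇒ NO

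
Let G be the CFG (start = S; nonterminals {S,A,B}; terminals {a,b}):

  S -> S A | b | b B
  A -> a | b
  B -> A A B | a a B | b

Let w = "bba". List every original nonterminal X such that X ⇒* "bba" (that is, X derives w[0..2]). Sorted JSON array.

Convert to CNF:
  S -> S A | T1 B | b
  A -> a | b
  B -> A X2 | T0 X3 | b
  T0 -> a
  T1 -> b
  X2 -> A B
  X3 -> T0 B

Fill CYK table bottom-up — only the sub-triangle for w[0..2]:
  cell(0,0) b: {A,B,S,T1}  orig:{A,B,S}
  cell(1,1) b: {A,B,S,T1}  orig:{A,B,S}
  cell(2,2) a: {A,T0}  orig:{A}
  cell(0,1) bb: {S,X2}  orig:{S}
  cell(1,2) ba: {S}
  cell(0,2) bba: {S}

Original NTs in T[0,2] deriving "bba": ["S"]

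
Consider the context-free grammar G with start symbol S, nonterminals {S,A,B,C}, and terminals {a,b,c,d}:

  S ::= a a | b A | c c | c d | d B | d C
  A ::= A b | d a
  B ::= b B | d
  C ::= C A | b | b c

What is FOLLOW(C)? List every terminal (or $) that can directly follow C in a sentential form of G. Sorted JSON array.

FIRST sets, iterate to fixpoint:
iter 1:
  A via A→d a: +{d}
  B via B→b B: +{b}
  B via B→d: +{d}
  C via C→b: +{b}
  S via S→a a: +{a}
  S via S→b A: +{b}
  S via S→c c: +{c}
  S via S→d B: +{d}
  FIRST(S)={a,b,c,d}  FIRST(A)={d}  FIRST(B)={b,d}  FIRST(C)={b}
iter 2: (no change)
  FIRST(S)={a,b,c,d}  FIRST(A)={d}  FIRST(B)={b,d}  FIRST(C)={b}

FOLLOW iteration:
FOLLOW(S) := {$}
[1]
  A→A b: FOLLOW(A) ⊇ FIRST(b) = {b}; new: +{b}
  C→C A: FOLLOW(C) ⊇ FIRST(A) = {d}; new: +{d}
  C→C A: FOLLOW(A) ⊇ FOLLOW(C) ⊇ {d}; new: +{d}
  S→b A: FOLLOW(A) ⊇ FOLLOW(S) ⊇ {$}; new: +{$}
  S→d B: FOLLOW(B) ⊇ FOLLOW(S) ⊇ {$}; new: +{$}
  S→d C: FOLLOW(C) ⊇ FOLLOW(S) ⊇ {$}; new: +{$}
  FOLLOW(S)={$}  FOLLOW(A)={$,b,d}  FOLLOW(B)={$}  FOLLOW(C)={$,d}
[2] (stable)
  FOLLOW(S)={$}  FOLLOW(A)={$,b,d}  FOLLOW(B)={$}  FOLLOW(C)={$,d}

FOLLOW(C) = ["$", "d"]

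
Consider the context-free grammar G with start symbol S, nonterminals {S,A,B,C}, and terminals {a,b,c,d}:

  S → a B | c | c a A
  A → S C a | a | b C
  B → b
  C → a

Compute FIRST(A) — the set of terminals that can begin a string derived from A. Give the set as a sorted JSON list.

FIRST sets, iterate to fixpoint:
iter 1:
  A via A→a: +{a}
  A via A→b C: +{b}
  B via B→b: +{b}
  C via C→a: +{a}
  S via S→a B: +{a}
  S via S→c: +{c}
  FIRST(S)={a,c}  FIRST(A)={a,b}  FIRST(B)={b}  FIRST(C)={a}
iter 2:
  A via A→S C a: +{c}
  FIRST(S)={a,c}  FIRST(A)={a,b,c}  FIRST(B)={b}  FIRST(C)={a}
iter 3: (no change)
  FIRST(S)={a,c}  FIRST(A)={a,b,c}  FIRST(B)={b}  FIRST(C)={a}

FIRST(A) = ["a", "b", "c"]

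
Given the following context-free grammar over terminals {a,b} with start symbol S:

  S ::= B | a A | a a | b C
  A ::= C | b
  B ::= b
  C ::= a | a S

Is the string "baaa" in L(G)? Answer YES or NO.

CNF form of G:
  S -> T0 A | T0 T0 | T1 C | b
  A -> T0 S | a | b
  B -> b
  C -> T0 S | a
  T0 -> a
  T1 -> b

CYK fill:
  T[0,0] 'b' = {A,B,S,T1}  orig:{A,B,S}
  T[1,1] 'a' = {A,C,T0}  orig:{A,C}
  T[2,2] 'a' = {A,C,T0}  orig:{A,C}
  T[3,3] 'a' = {A,C,T0}  orig:{A,C}
  T[0,1] 'ba' = {S}
  T[1,2] 'aa' = {S}
  T[2,3] 'aa' = {S}
  T[0,2] 'baa' = ∅
  T[1,3] 'aaa' = {A,C}
  T[0,3] 'baaa' = {S}

S ∈ T[0,3] ⇒ YES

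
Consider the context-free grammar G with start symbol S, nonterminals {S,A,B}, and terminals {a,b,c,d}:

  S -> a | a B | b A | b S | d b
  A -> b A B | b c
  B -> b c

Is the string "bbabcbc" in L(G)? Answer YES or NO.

CNF form of G:
  S -> T0 A | T0 S | T2 B | T3 T0 | a
  A -> T0 T1 | T0 X4
  B -> T0 T1
  T0 -> b
  T1 -> c
  T2 -> a
  T3 -> d
  X4 -> A B

CYK fill:
  T[0,0] 'b' = {T0}  orig:{}
  T[1,1] 'b' = {T0}  orig:{}
  T[2,2] 'a' = {S,T2}  orig:{S}
  T[3,3] 'b' = {T0}  orig:{}
  T[4,4] 'c' = {T1}  orig:{}
  T[5,5] 'b' = {T0}  orig:{}
  T[6,6] 'c' = {T1}  orig:{}
  T[0,1] 'bb' = ∅
  T[1,2] 'ba' = {S}
  T[2,3] 'ab' = ∅
  T[3,4] 'bc' = {A,B}
  T[4,5] 'cb' = ∅
  T[5,6] 'bc' = {A,B}
  T[0,2] 'bba' = {S}
  T[1,3] 'bab' = ∅
  T[2,4] 'abc' = {S}
  T[3,5] 'bcb' = ∅
  T[4,6] 'cbc' = ∅
  T[0,3] 'bbab' = ∅
  T[1,4] 'babc' = {S}
  T[2,5] 'abcb' = ∅
  T[3,6] 'bcbc' = {X4}  orig:{}
  T[0,4] 'bbabc' = {S}
  T[1,5] 'babcb' = ∅
  T[2,6] 'abcbc' = ∅
  T[0,5] 'bbabcb' = ∅
  T[1,6] 'babcbc' = ∅
  T[0,6] 'bbabcbc' = ∅

S ∉ T[0,6] ⇒ NO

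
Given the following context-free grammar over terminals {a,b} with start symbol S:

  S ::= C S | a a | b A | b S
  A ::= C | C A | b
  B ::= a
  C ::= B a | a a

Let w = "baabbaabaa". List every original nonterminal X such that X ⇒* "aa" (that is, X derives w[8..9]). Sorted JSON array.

CNF form of G:
  S -> C S | T0 T0 | T1 A | T1 S
  A -> B T0 | C A | T0 T0 | b
  B -> a
  C -> B T0 | T0 T0
  T0 -> a
  T1 -> b

Fill CYK table bottom-up (cells [i..j] with 8 ≤ i ≤ j ≤ 9 only):
  [8..8]={B,T0}  "a"  orig:{B}
  [9..9]={B,T0}  "a"  orig:{B}
  [8..9]={A,C,S}  "aa"

Original NTs in T[8,9] deriving "aa": ["A", "C", "S"]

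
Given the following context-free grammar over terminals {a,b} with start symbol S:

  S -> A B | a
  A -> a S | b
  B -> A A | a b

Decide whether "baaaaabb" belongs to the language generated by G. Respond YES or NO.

CNF form of G:
  S -> A B | a
  A -> T0 S | b
  B -> A A | T0 T1
  T0 -> a
  T1 -> b

CYK fill:
  [0..0]={A,T1}  "b"  orig:{A}
  [1..1]={S,T0}  "a"  orig:{S}
  [2..2]={S,T0}  "a"  orig:{S}
  [3..3]={S,T0}  "a"  orig:{S}
  [4..4]={S,T0}  "a"  orig:{S}
  [5..5]={S,T0}  "a"  orig:{S}
  [6..6]={A,T1}  "b"  orig:{A}
  [7..7]={A,T1}  "b"  orig:{A}
  [0..1]=∅  "ba"
  [1..2]={A}  "aa"
  [2..3]={A}  "aa"
  [3..4]={A}  "aa"
  [4..5]={A}  "aa"
  [5..6]={B}  "ab"
  [6..7]={B}  "bb"
  [0..2]={B}  "baa"
  [1..3]=∅  "aaa"
  [2..4]=∅  "aaa"
  [3..5]=∅  "aaa"
  [4..6]={B}  "aab"
  [5..7]=∅  "abb"
  [0..3]=∅  "baaa"
  [1..4]={B}  "aaaa"
  [2..5]={B}  "aaaa"
  [3..6]={S}  "aaab"
  [4..7]={S}  "aabb"
  [0..4]={S}  "baaaa"
  [1..5]=∅  "aaaaa"
  [2..6]={A,S}  "aaaab"
  [3..7]={A}  "aaabb"
  [0..5]=∅  "baaaaa"
  [1..6]={A}  "aaaaab"
  [2..7]={B}  "aaaabb"
  [0..6]={B}  "baaaaab"
  [1..7]={B}  "aaaaabb"
  [0..7]={S}  "baaaaabb"

S ∈ T[0,7] ⇒ YES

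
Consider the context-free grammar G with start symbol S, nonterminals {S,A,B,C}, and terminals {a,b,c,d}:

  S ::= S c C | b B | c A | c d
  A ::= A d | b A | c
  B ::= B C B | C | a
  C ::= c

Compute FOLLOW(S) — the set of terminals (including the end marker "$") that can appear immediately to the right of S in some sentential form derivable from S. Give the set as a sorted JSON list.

Compute FIRST by fixpoint:
pass 1:
  A via A→b A: +{b}
  A via A→c: +{c}
  B via B→a: +{a}
  C via C→c: +{c}
  S via S→b B: +{b}
  S via S→c A: +{c}
  FIRST(S)={b,c}  FIRST(A)={b,c}  FIRST(B)={a}  FIRST(C)={c}
pass 2:
  B via B→C: +{c}
  FIRST(S)={b,c}  FIRST(A)={b,c}  FIRST(B)={a,c}  FIRST(C)={c}
pass 3: (stable)
  FIRST(S)={b,c}  FIRST(A)={b,c}  FIRST(B)={a,c}  FIRST(C)={c}

FOLLOW sets:
FOLLOW(S) := {$}
pass 1:
  A→A d: FOLLOW(A) ⊇ FIRST(d) = {d}; new: +{d}
  B→B C B: FOLLOW(B) ⊇ FIRST(C) = {c}; new: +{c}
  B→B C B: FOLLOW(C) ⊇ FIRST(B) = {a,c}; new: +{a,c}
  S→S c C: FOLLOW(S) ⊇ FIRST(c) = {c}; new: +{c}
  S→S c C: FOLLOW(C) ⊇ FOLLOW(S) ⊇ {$,c}; new: +{$}
  S→b B: FOLLOW(B) ⊇ FOLLOW(S) ⊇ {$,c}; new: +{$}
  S→c A: FOLLOW(A) ⊇ FOLLOW(S) ⊇ {$,c}; new: +{$,c}
  FOLLOW(S)={$,c}  FOLLOW(A)={$,c,d}  FOLLOW(B)={$,c}  FOLLOW(C)={$,a,c}
pass 2: — fixpoint
  FOLLOW(S)={$,c}  FOLLOW(A)={$,c,d}  FOLLOW(B)={$,c}  FOLLOW(C)={$,a,c}

FOLLOW(S) = ["$", "c"]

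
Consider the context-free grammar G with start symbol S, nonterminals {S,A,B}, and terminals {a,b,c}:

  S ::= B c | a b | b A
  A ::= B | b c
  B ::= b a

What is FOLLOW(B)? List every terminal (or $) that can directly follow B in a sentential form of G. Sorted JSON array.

FIRST iteration:
round 1:
  A via A→b c: +{b}
  B via B→b a: +{b}
  S via S→B c: +{b}
  S via S→a b: +{a}
  FIRST(S)={a,b}  FIRST(A)={b}  FIRST(B)={b}
round 2: (no change)
  FIRST(S)={a,b}  FIRST(A)={b}  FIRST(B)={b}

FOLLOW sets:
FOLLOW(S) := {$}
round 1:
  S→B c: FOLLOW(B) ⊇ FIRST(c) = {c}; new: +{c}
  S→b A: FOLLOW(A) ⊇ FOLLOW(S) ⊇ {$}; new: +{$}
  FOLLOW(S)={$}  FOLLOW(A)={$}  FOLLOW(B)={c}
round 2:
  A→B: FOLLOW(B) ⊇ FOLLOW(A) ⊇ {$}; new: +{$}
  FOLLOW(S)={$}  FOLLOW(A)={$}  FOLLOW(B)={$,c}
round 3: done
  FOLLOW(S)={$}  FOLLOW(A)={$}  FOLLOW(B)={$,c}

FOLLOW(B) = ["$", "c"]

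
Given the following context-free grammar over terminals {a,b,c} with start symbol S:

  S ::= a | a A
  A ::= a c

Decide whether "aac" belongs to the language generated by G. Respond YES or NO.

CNF form of G:
  S -> T0 A | a
  A -> T0 T1
  T0 -> a
  T1 -> c

CYK fill:
  [0..0]={S,T0}  "a"  orig:{S}
  [1..1]={S,T0}  "a"  orig:{S}
  [2..2]={T1}  "c"  orig:{}
  [0..1]=∅  "aa"
  [1..2]={A}  "ac"
  [0..2]={S}  "aac"

S ∈ T[0,2] ⇒ YES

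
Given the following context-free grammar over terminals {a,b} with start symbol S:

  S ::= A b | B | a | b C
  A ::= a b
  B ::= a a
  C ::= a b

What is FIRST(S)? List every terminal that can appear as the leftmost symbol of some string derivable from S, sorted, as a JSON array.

FIRST iteration:
round 1:
  A via A→a b: +{a}
  B via B→a a: +{a}
  C via C→a b: +{a}
  S via S→A b: +{a}
  S via S→b C: +{b}
  S: {a,b}  A: {a}  B: {a}  C: {a}
round 2: (no change)
  S: {a,b}  A: {a}  B: {a}  C: {a}

FIRST(S) = ["a", "b"]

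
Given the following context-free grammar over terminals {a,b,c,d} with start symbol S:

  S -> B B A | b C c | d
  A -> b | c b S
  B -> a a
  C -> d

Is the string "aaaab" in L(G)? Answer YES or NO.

CNF form of G:
  S -> B X4 | T1 X5 | d
  A -> T0 X3 | b
  B -> T2 T2
  C -> d
  T0 -> c
  T1 -> b
  T2 -> a
  X3 -> T1 S
  X4 -> B A
  X5 -> C T0

CYK table (by increasing span):
  T[0,0] 'a' = {T2}  orig:{}
  T[1,1] 'a' = {T2}  orig:{}
  T[2,2] 'a' = {T2}  orig:{}
  T[3,3] 'a' = {T2}  orig:{}
  T[4,4] 'b' = {A,T1}  orig:{A}
  T[0,1] 'aa' = {B}
  T[1,2] 'aa' = {B}
  T[2,3] 'aa' = {B}
  T[3,4] 'ab' = ∅
  T[0,2] 'aaa' = ∅
  T[1,3] 'aaa' = ∅
  T[2,4] 'aab' = {X4}  orig:{}
  T[0,3] 'aaaa' = ∅
  T[1,4] 'aaab' = ∅
  T[0,4] 'aaaab' = {S}

S ∈ T[0,4] ⇒ YES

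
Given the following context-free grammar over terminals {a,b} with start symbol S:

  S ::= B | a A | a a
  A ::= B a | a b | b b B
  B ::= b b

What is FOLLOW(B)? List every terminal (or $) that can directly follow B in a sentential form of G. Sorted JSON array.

FIRST iteration:
round 1:
  A via A→a b: +{a}
  A via A→b b B: +{b}
  B via B→b b: +{b}
  S via S→B: +{b}
  S via S→a A: +{a}
  FIRST(S)={a,b}  FIRST(A)={a,b}  FIRST(B)={b}
round 2: done
  FIRST(S)={a,b}  FIRST(A)={a,b}  FIRST(B)={b}

FOLLOW iteration:
seed FOLLOW(S) with $
iter 1:
  A→B a: FOLLOW(B) ⊇ FIRST(a) = {a}; new: +{a}
  S→B: FOLLOW(B) ⊇ FOLLOW(S) ⊇ {$}; new: +{$}
  S→a A: FOLLOW(A) ⊇ FOLLOW(S) ⊇ {$}; new: +{$}
  FOLLOW[S]={$}  FOLLOW[A]={$}  FOLLOW[B]={$,a}
iter 2: (stable)
  FOLLOW[S]={$}  FOLLOW[A]={$}  FOLLOW[B]={$,a}

FOLLOW(B) = ["$", "a"]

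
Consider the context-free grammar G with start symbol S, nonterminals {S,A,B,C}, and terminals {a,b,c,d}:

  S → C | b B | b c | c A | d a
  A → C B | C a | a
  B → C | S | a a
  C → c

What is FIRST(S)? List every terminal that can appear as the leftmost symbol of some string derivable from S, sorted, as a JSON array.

Compute FIRST by fixpoint:
iter 1:
  A via A→a: +{a}
  B via B→a a: +{a}
  C via C→c: +{c}
  S via S→C: +{c}
  S via S→b B: +{b}
  S via S→d a: +{d}
  FIRST(S)={b,c,d}  FIRST(A)={a}  FIRST(B)={a}  FIRST(C)={c}
iter 2:
  A via A→C B: +{c}
  B via B→C: +{c}
  B via B→S: +{b,d}
  FIRST(S)={b,c,d}  FIRST(A)={a,c}  FIRST(B)={a,b,c,d}  FIRST(C)={c}
iter 3: (no change)
  FIRST(S)={b,c,d}  FIRST(A)={a,c}  FIRST(B)={a,b,c,d}  FIRST(C)={c}

FIRST(S) = ["b", "c", "d"]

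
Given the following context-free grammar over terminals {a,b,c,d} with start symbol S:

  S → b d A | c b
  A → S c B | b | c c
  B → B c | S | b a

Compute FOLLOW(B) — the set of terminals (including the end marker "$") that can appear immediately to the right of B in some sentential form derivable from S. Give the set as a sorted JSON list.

Compute FIRST by fixpoint:
round 1:
  A via A→b: +{b}
  A via A→c c: +{c}
  B via B→b a: +{b}
  S via S→b d A: +{b}
  S via S→c b: +{c}
  FIRST(S)={b,c}  FIRST(A)={b,c}  FIRST(B)={b}
round 2:
  B via B→S: +{c}
  FIRST(S)={b,c}  FIRST(A)={b,c}  FIRST(B)={b,c}
round 3: (stable)
  FIRST(S)={b,c}  FIRST(A)={b,c}  FIRST(B)={b,c}

Compute FOLLOW by fixpoint:
FOLLOW(S) := {$}
iter 1:
  A→S c B: FOLLOW(S) ⊇ FIRST(c) = {c}; new: +{c}
  B→B c: FOLLOW(B) ⊇ FIRST(c) = {c}; new: +{c}
  S→b d A: FOLLOW(A) ⊇ FOLLOW(S) ⊇ {$,c}; new: +{$,c}
  FOLLOW(S)={$,c}  FOLLOW(A)={$,c}  FOLLOW(B)={c}
iter 2:
  A→S c B: FOLLOW(B) ⊇ FOLLOW(A) ⊇ {$,c}; new: +{$}
  FOLLOW(S)={$,c}  FOLLOW(A)={$,c}  FOLLOW(B)={$,c}
iter 3: — fixpoint
  FOLLOW(S)={$,c}  FOLLOW(A)={$,c}  FOLLOW(B)={$,c}

FOLLOW(B) = ["$", "c"]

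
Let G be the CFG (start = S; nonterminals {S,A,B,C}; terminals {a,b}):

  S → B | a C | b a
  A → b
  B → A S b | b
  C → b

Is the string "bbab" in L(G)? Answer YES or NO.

Convert to CNF:
  S -> A X3 | T0 T1 | T1 C | b
  A -> b
  B -> A X2 | b
  C -> b
  T0 -> b
  T1 -> a
  X2 -> S T0
  X3 -> S T0

CYK fill:
  [0..0]={A,B,C,S,T0}  "b"  orig:{A,B,C,S}
  [1..1]={A,B,C,S,T0}  "b"  orig:{A,B,C,S}
  [2..2]={T1}  "a"  orig:{}
  [3..3]={A,B,C,S,T0}  "b"  orig:{A,B,C,S}
  [0..1]={X2,X3}  "bb"  orig:{}
  [1..2]={S}  "ba"
  [2..3]={S}  "ab"
  [0..2]=∅  "bba"
  [1..3]={X2,X3}  "bab"  orig:{}
  [0..3]={B,S}  "bbab"

S ∈ T[0,3] ⇒ YES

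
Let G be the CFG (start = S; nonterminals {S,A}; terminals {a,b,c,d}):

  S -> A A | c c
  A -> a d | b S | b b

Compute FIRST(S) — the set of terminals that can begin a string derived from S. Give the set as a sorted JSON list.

Compute FIRST by fixpoint:
round 1:
  A via A→a d: +{a}
  A via A→b S: +{b}
  S via S→A A: +{a,b}
  S via S→c c: +{c}
  FIRST[S]={a,b,c}  FIRST[A]={a,b}
round 2: — fixpoint
  FIRST[S]={a,b,c}  FIRST[A]={a,b}

FIRST(S) = ["a", "b", "c"]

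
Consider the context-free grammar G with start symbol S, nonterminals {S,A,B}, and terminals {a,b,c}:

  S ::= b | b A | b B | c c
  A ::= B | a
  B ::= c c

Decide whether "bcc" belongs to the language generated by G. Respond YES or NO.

Convert to CNF:
  S -> T0 T0 | T1 A | T1 B | b
  A -> T0 T0 | a
  B -> T0 T0
  T0 -> c
  T1 -> b

CYK table (by increasing span):
  [0..0]={S,T1}  "b"  orig:{S}
  [1..1]={T0}  "c"  orig:{}
  [2..2]={T0}  "c"  orig:{}
  [0..1]=∅  "bc"
  [1..2]={A,B,S}  "cc"
  [0..2]={S}  "bcc"

S ∈ T[0,2] ⇒ YES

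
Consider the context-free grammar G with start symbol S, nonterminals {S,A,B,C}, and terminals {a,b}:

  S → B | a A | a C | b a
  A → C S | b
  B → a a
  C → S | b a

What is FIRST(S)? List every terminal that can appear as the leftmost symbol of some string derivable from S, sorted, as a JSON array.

Compute FIRST by fixpoint:
pass 1:
  A via A→b: +{b}
  B via B→a a: +{a}
  C via C→b a: +{b}
  S via S→B: +{a}
  S via S→b a: +{b}
  FIRST[S]={a,b}  FIRST[A]={b}  FIRST[B]={a}  FIRST[C]={b}
pass 2:
  C via C→S: +{a}
  FIRST[S]={a,b}  FIRST[A]={b}  FIRST[B]={a}  FIRST[C]={a,b}
pass 3:
  A via A→C S: +{a}
  FIRST[S]={a,b}  FIRST[A]={a,b}  FIRST[B]={a}  FIRST[C]={a,b}
pass 4: (no change)
  FIRST[S]={a,b}  FIRST[A]={a,b}  FIRST[B]={a}  FIRST[C]={a,b}

FIRST(S) = ["a", "b"]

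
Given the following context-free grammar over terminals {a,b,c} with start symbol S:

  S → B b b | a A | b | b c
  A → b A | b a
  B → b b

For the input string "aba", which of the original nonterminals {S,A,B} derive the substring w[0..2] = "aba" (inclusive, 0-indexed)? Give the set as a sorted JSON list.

Convert to CNF:
  S -> B X3 | T0 T2 | T1 A | b
  A -> T0 A | T0 T1
  B -> T0 T0
  T0 -> b
  T1 -> a
  T2 -> c
  X3 -> T0 T0

CYK table (by increasing span), restricted to cells inside w[0..2]:
  T[0,0] 'a' = {T1}  orig:{}
  T[1,1] 'b' = {S,T0}  orig:{S}
  T[2,2] 'a' = {T1}  orig:{}
  T[0,1] 'ab' = ∅
  T[1,2] 'ba' = {A}
  T[0,2] 'aba' = {S}

Original NTs in T[0,2] deriving "aba": ["S"]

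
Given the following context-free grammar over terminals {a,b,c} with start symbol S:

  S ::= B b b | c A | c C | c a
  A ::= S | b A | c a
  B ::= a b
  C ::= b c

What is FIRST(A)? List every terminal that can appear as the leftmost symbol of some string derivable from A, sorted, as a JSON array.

Compute FIRST by fixpoint:
[1]
  A via A→b A: +{b}
  A via A→c a: +{c}
  B via B→a b: +{a}
  C via C→b c: +{b}
  S via S→B b b: +{a}
  S via S→c A: +{c}
  S: {a,c}  A: {b,c}  B: {a}  C: {b}
[2]
  A via A→S: +{a}
  S: {a,c}  A: {a,b,c}  B: {a}  C: {b}
[3] done
  S: {a,c}  A: {a,b,c}  B: {a}  C: {b}

FIRST(A) = ["a", "b", "c"]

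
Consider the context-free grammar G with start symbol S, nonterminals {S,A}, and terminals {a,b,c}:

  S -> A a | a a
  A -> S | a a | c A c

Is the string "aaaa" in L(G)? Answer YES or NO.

Convert to CNF:
  S -> A T0 | T0 T0
  A -> A T0 | T0 T0 | T1 X2
  T0 -> a
  T1 -> c
  X2 -> A T1

Fill CYK table bottom-up:
  cell(0,0) a: {T0}  orig:{}
  cell(1,1) a: {T0}  orig:{}
  cell(2,2) a: {T0}  orig:{}
  cell(3,3) a: {T0}  orig:{}
  cell(0,1) aa: {A,S}
  cell(1,2) aa: {A,S}
  cell(2,3) aa: {A,S}
  cell(0,2) aaa: {A,S}
  cell(1,3) aaa: {A,S}
  cell(0,3) aaaa: {A,S}

S ∈ T[0,3] ⇒ YES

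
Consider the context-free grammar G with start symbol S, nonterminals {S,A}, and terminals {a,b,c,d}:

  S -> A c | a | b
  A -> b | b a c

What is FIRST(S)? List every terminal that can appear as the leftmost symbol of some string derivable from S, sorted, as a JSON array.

FIRST iteration:
[1]
  A via A→b: +{b}
  S via S→A c: +{b}
  S via S→a: +{a}
  FIRST[S]={a,b}  FIRST[A]={b}
[2] (stable)
  FIRST[S]={a,b}  FIRST[A]={b}

FIRST(S) = ["a", "b"]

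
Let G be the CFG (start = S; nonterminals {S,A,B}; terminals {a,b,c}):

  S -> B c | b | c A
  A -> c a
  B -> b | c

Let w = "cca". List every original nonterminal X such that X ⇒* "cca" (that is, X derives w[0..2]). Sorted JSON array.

CNF form of G:
  S -> B T0 | T0 A | b
  A -> T0 T1
  B -> b | c
  T0 -> c
  T1 -> a

Fill CYK table bottom-up (cells [i..j] with 0 ≤ i ≤ j ≤ 2 only):
  T[0,0] 'c' = {B,T0}  orig:{B}
  T[1,1] 'c' = {B,T0}  orig:{B}
  T[2,2] 'a' = {T1}  orig:{}
  T[0,1] 'cc' = {S}
  T[1,2] 'ca' = {A}
  T[0,2] 'cca' = {S}

Original NTs in T[0,2] deriving "cca": ["S"]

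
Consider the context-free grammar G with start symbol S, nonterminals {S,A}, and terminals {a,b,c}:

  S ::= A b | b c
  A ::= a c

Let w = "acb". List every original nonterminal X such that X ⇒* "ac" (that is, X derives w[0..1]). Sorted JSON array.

Convert to CNF:
  S -> A T2 | T2 T1
  A -> T0 T1
  T0 -> a
  T1 -> c
  T2 -> b

CYK table (by increasing span) — only the sub-triangle for w[0..1]:
  cell(0,0) a: {T0}  orig:{}
  cell(1,1) c: {T1}  orig:{}
  cell(0,1) ac: {A}

Original NTs in T[0,1] deriving "ac": ["A"]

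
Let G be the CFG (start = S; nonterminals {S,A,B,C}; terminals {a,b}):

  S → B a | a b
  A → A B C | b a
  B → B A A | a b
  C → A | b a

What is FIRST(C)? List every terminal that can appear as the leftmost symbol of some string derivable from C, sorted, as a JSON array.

FIRST iteration:
[1]
  A via A→b a: +{b}
  B via B→a b: +{a}
  C via C→A: +{b}
  S via S→B a: +{a}
  FIRST(S)={a}  FIRST(A)={b}  FIRST(B)={a}  FIRST(C)={b}
[2] — fixpoint
  FIRST(S)={a}  FIRST(A)={b}  FIRST(B)={a}  FIRST(C)={b}

FIRST(C) = ["b"]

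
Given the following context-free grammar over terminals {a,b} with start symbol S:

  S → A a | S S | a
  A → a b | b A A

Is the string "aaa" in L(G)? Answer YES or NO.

CNF form of G:
  S -> A T0 | S S | a
  A -> T0 T1 | T1 X2
  T0 -> a
  T1 -> b
  X2 -> A A

CYK table (by increasing span):
  [0..0]={S,T0}  "a"  orig:{S}
  [1..1]={S,T0}  "a"  orig:{S}
  [2..2]={S,T0}  "a"  orig:{S}
  [0..1]={S}  "aa"
  [1..2]={S}  "aa"
  [0..2]={S}  "aaa"

S ∈ T[0,2] ⇒ YES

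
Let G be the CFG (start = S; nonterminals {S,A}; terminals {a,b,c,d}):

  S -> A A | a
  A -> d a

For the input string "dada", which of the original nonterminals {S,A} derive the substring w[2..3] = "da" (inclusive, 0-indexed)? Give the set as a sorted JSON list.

Convert to CNF:
  S -> A A | a
  A -> T0 T1
  T0 -> d
  T1 -> a

CYK fill (cells [i..j] with 2 ≤ i ≤ j ≤ 3 only):
  cell(2,2) d: {T0}  orig:{}
  cell(3,3) a: {S,T1}  orig:{S}
  cell(2,3) da: {A}

Original NTs in T[2,3] deriving "da": ["A"]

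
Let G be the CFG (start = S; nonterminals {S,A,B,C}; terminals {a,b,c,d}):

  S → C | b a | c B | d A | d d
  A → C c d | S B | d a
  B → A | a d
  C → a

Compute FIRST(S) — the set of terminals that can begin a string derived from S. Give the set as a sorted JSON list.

FIRST iteration:
iter 1:
  A via A→d a: +{d}
  B via B→A: +{d}
  B via B→a d: +{a}
  C via C→a: +{a}
  S via S→C: +{a}
  S via S→b a: +{b}
  S via S→c B: +{c}
  S via S→d A: +{d}
  S: {a,b,c,d}  A: {d}  B: {a,d}  C: {a}
iter 2:
  A via A→C c d: +{a}
  A via A→S B: +{b,c}
  B via B→A: +{b,c}
  S: {a,b,c,d}  A: {a,b,c,d}  B: {a,b,c,d}  C: {a}
iter 3: (stable)
  S: {a,b,c,d}  A: {a,b,c,d}  B: {a,b,c,d}  C: {a}

FIRST(S) = ["a", "b", "c", "d"]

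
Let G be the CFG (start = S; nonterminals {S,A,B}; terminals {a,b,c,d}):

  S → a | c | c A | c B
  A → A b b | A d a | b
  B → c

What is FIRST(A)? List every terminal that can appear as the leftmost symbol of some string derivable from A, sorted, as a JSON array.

FIRST iteration:
iter 1:
  A via A→b: +{b}
  B via B→c: +{c}
  S via S→a: +{a}
  S via S→c: +{c}
  S: {a,c}  A: {b}  B: {c}
iter 2: — fixpoint
  S: {a,c}  A: {b}  B: {c}

FIRST(A) = ["b"]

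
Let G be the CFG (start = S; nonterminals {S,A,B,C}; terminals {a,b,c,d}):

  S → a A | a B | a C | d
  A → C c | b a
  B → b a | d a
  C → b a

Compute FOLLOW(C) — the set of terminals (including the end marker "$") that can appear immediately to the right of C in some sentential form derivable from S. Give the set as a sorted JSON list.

Compute FIRST by fixpoint:
pass 1:
  A via A→b a: +{b}
  B via B→b a: +{b}
  B via B→d a: +{d}
  C via C→b a: +{b}
  S via S→a A: +{a}
  S via S→d: +{d}
  FIRST(S)={a,d}  FIRST(A)={b}  FIRST(B)={b,d}  FIRST(C)={b}
pass 2: (no change)
  FIRST(S)={a,d}  FIRST(A)={b}  FIRST(B)={b,d}  FIRST(C)={b}

FOLLOW iteration:
seed FOLLOW(S) with $
iter 1:
  A→C c: FOLLOW(C) ⊇ FIRST(c) = {c}; new: +{c}
  S→a A: FOLLOW(A) ⊇ FOLLOW(S) ⊇ {$}; new: +{$}
  S→a B: FOLLOW(B) ⊇ FOLLOW(S) ⊇ {$}; new: +{$}
  S→a C: FOLLOW(C) ⊇ FOLLOW(S) ⊇ {$}; new: +{$}
  S: {$}  A: {$}  B: {$}  C: {$,c}
iter 2: — fixpoint
  S: {$}  A: {$}  B: {$}  C: {$,c}

FOLLOW(C) = ["$", "c"]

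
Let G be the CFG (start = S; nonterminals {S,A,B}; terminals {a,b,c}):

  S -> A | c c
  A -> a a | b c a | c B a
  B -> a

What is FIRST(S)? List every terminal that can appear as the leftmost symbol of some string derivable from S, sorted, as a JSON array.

FIRST sets, iterate to fixpoint:
pass 1:
  A via A→a a: +{a}
  A via A→b c a: +{b}
  A via A→c B a: +{c}
  B via B→a: +{a}
  S via S→A: +{a,b,c}
  FIRST[S]={a,b,c}  FIRST[A]={a,b,c}  FIRST[B]={a}
pass 2: — fixpoint
  FIRST[S]={a,b,c}  FIRST[A]={a,b,c}  FIRST[B]={a}

FIRST(S) = ["a", "b", "c"]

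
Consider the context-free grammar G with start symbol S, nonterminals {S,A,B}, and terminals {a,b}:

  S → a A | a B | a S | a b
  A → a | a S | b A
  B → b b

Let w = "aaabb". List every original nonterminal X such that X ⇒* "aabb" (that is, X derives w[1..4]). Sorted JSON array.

CNF form of G:
  S -> T0 A | T0 B | T0 S | T0 T1
  A -> T0 S | T1 A | a
  B -> T1 T1
  T0 -> a
  T1 -> b

Fill CYK table bottom-up — only the sub-triangle for w[1..4]:
  cell(1,1) a: {A,T0}  orig:{A}
  cell(2,2) a: {A,T0}  orig:{A}
  cell(3,3) b: {T1}  orig:{}
  cell(4,4) b: {T1}  orig:{}
  cell(1,2) aa: {S}
  cell(2,3) ab: {S}
  cell(3,4) bb: {B}
  cell(1,3) aab: {A,S}
  cell(2,4) abb: {S}
  cell(1,4) aabb: {A,S}

Original NTs in T[1,4] deriving "aabb": ["A", "S"]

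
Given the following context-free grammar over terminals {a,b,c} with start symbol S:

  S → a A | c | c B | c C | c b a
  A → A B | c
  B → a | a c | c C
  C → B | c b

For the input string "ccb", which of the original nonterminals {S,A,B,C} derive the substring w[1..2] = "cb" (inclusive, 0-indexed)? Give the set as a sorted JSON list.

CNF form of G:
  S -> T0 A | T1 B | T1 C | T1 X3 | c
  A -> A B | c
  B -> T0 T1 | T1 C | a
  C -> T0 T1 | T1 C | T1 T2 | a
  T0 -> a
  T1 -> c
  T2 -> b
  X3 -> T2 T0

Fill CYK table bottom-up — only the sub-triangle for w[1..2]:
  [1..1]={A,S,T1}  "c"  orig:{A,S}
  [2..2]={T2}  "b"  orig:{}
  [1..2]={C}  "cb"

Original NTs in T[1,2] deriving "cb": ["C"]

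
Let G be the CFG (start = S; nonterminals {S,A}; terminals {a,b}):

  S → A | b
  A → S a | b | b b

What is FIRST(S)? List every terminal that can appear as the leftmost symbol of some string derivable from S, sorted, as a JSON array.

FIRST sets, iterate to fixpoint:
[1]
  A via A→b: +{b}
  S via S→A: +{b}
  FIRST(S)={b}  FIRST(A)={b}
[2] (no change)
  FIRST(S)={b}  FIRST(A)={b}

FIRST(S) = ["b"]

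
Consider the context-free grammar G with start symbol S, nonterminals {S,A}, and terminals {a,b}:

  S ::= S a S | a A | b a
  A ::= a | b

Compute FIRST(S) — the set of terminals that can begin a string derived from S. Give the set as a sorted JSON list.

FIRST sets, iterate to fixpoint:
iter 1:
  A via A→a: +{a}
  A via A→b: +{b}
  S via S→a A: +{a}
  S via S→b a: +{b}
  S: {a,b}  A: {a,b}
iter 2: done
  S: {a,b}  A: {a,b}

FIRST(S) = ["a", "b"]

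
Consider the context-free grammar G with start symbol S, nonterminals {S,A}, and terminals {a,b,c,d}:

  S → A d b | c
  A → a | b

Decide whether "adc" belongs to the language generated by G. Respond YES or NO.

Convert to CNF:
  S -> A X2 | c
  A -> a | b
  T0 -> d
  T1 -> b
  X2 -> T0 T1

CYK fill:
  [0..0]={A}  "a"
  [1..1]={T0}  "d"  orig:{}
  [2..2]={S}  "c"
  [0..1]=∅  "ad"
  [1..2]=∅  "dc"
  [0..2]=∅  "adc"

S ∉ T[0,2] ⇒ NO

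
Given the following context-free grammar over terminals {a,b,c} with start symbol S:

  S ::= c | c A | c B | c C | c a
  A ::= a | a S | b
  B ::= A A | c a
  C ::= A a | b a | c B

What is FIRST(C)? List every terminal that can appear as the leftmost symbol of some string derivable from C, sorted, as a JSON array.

FIRST iteration:
[1]
  A via A→a: +{a}
  A via A→b: +{b}
  B via B→A A: +{a,b}
  B via B→c a: +{c}
  C via C→A a: +{a,b}
  C via C→c B: +{c}
  S via S→c: +{c}
  FIRST[S]={c}  FIRST[A]={a,b}  FIRST[B]={a,b,c}  FIRST[C]={a,b,c}
[2] (no change)
  FIRST[S]={c}  FIRST[A]={a,b}  FIRST[B]={a,b,c}  FIRST[C]={a,b,c}

FIRST(C) = ["a", "b", "c"]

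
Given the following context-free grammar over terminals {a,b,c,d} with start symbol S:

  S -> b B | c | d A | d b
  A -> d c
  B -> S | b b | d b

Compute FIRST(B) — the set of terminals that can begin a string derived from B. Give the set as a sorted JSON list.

FIRST sets, iterate to fixpoint:
iter 1:
  A via A→d c: +{d}
  B via B→b b: +{b}
  B via B→d b: +{d}
  S via S→b B: +{b}
  S via S→c: +{c}
  S via S→d A: +{d}
  FIRST[S]={b,c,d}  FIRST[A]={d}  FIRST[B]={b,d}
iter 2:
  B via B→S: +{c}
  FIRST[S]={b,c,d}  FIRST[A]={d}  FIRST[B]={b,c,d}
iter 3: — fixpoint
  FIRST[S]={b,c,d}  FIRST[A]={d}  FIRST[B]={b,c,d}

FIRST(B) = ["b", "c", "d"]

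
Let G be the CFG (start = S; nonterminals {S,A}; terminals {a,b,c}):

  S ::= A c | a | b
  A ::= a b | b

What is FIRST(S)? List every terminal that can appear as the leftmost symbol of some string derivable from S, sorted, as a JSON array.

FIRST sets, iterate to fixpoint:
[1]
  A via A→a b: +{a}
  A via A→b: +{b}
  S via S→A c: +{a,b}
  FIRST[S]={a,b}  FIRST[A]={a,b}
[2] — fixpoint
  FIRST[S]={a,b}  FIRST[A]={a,b}

FIRST(S) = ["a", "b"]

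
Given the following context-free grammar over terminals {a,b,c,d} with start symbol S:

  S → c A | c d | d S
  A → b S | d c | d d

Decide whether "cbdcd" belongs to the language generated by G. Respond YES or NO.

Convert to CNF:
  S -> T1 S | T2 A | T2 T1
  A -> T0 S | T1 T1 | T1 T2
  T0 -> b
  T1 -> d
  T2 -> c

CYK table (by increasing span):
  [0..0]={T2}  "c"  orig:{}
  [1..1]={T0}  "b"  orig:{}
  [2..2]={T1}  "d"  orig:{}
  [3..3]={T2}  "c"  orig:{}
  [4..4]={T1}  "d"  orig:{}
  [0..1]=∅  "cb"
  [1..2]=∅  "bd"
  [2..3]={A}  "dc"
  [3..4]={S}  "cd"
  [0..2]=∅  "cbd"
  [1..3]=∅  "bdc"
  [2..4]={S}  "dcd"
  [0..3]=∅  "cbdc"
  [1..4]={A}  "bdcd"
  [0..4]={S}  "cbdcd"

S ∈ T[0,4] ⇒ YES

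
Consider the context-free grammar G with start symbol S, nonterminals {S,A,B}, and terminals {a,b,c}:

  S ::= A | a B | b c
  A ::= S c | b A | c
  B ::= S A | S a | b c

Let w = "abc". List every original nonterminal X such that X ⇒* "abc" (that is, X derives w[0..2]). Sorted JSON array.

Convert to CNF:
  S -> S T0 | T1 A | T1 T0 | T2 B | c
  A -> S T0 | T1 A | c
  B -> S A | S T2 | T1 T0
  T0 -> c
  T1 -> b
  T2 -> a

CYK table (by increasing span), restricted to cells inside w[0..2]:
  T[0,0] 'a' = {T2}  orig:{}
  T[1,1] 'b' = {T1}  orig:{}
  T[2,2] 'c' = {A,S,T0}  orig:{A,S}
  T[0,1] 'ab' = ∅
  T[1,2] 'bc' = {A,B,S}
  T[0,2] 'abc' = {S}

Original NTs in T[0,2] deriving "abc": ["S"]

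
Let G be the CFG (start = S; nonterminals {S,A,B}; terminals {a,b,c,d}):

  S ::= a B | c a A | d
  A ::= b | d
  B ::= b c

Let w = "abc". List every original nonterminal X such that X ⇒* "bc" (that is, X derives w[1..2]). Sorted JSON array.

Convert to CNF:
  S -> T1 X3 | T2 B | d
  A -> b | d
  B -> T0 T1
  T0 -> b
  T1 -> c
  T2 -> a
  X3 -> T2 A

Fill CYK table bottom-up (cells [i..j] with 1 ≤ i ≤ j ≤ 2 only):
  [1..1]={A,T0}  "b"  orig:{A}
  [2..2]={T1}  "c"  orig:{}
  [1..2]={B}  "bc"

Original NTs in T[1,2] deriving "bc": ["B"]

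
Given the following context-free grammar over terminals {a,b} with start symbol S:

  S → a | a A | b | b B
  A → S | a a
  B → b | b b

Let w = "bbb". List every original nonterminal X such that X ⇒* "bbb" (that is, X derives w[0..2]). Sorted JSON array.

CNF form of G:
  S -> T0 A | T1 B | a | b
  A -> T0 A | T0 T0 | T1 B | a | b
  B -> T1 T1 | b
  T0 -> a
  T1 -> b

Fill CYK table bottom-up — only the sub-triangle for w[0..2]:
  cell(0,0) b: {A,B,S,T1}  orig:{A,B,S}
  cell(1,1) b: {A,B,S,T1}  orig:{A,B,S}
  cell(2,2) b: {A,B,S,T1}  orig:{A,B,S}
  cell(0,1) bb: {A,B,S}
  cell(1,2) bb: {A,B,S}
  cell(0,2) bbb: {A,S}

Original NTs in T[0,2] deriving "bbb": ["A", "S"]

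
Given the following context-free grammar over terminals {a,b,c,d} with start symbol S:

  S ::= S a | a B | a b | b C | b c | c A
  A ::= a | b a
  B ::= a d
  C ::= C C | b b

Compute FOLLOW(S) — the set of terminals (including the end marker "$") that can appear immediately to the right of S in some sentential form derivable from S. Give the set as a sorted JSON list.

FIRST iteration:
[1]
  A via A→a: +{a}
  A via A→b a: +{b}
  B via B→a d: +{a}
  C via C→b b: +{b}
  S via S→a B: +{a}
  S via S→b C: +{b}
  S via S→c A: +{c}
  FIRST[S]={a,b,c}  FIRST[A]={a,b}  FIRST[B]={a}  FIRST[C]={b}
[2] (stable)
  FIRST[S]={a,b,c}  FIRST[A]={a,b}  FIRST[B]={a}  FIRST[C]={b}

FOLLOW iteration:
FOLLOW(S) := {$}
[1]
  C→C C: FOLLOW(C) ⊇ FIRST(C) = {b}; new: +{b}
  S→S a: FOLLOW(S) ⊇ FIRST(a) = {a}; new: +{a}
  S→a B: FOLLOW(B) ⊇ FOLLOW(S) ⊇ {$,a}; new: +{$,a}
  S→b C: FOLLOW(C) ⊇ FOLLOW(S) ⊇ {$,a}; new: +{$,a}
  S→c A: FOLLOW(A) ⊇ FOLLOW(S) ⊇ {$,a}; new: +{$,a}
  FOLLOW(S)={$,a}  FOLLOW(A)={$,a}  FOLLOW(B)={$,a}  FOLLOW(C)={$,a,b}
[2] (stable)
  FOLLOW(S)={$,a}  FOLLOW(A)={$,a}  FOLLOW(B)={$,a}  FOLLOW(C)={$,a,b}

FOLLOW(S) = ["$", "a"]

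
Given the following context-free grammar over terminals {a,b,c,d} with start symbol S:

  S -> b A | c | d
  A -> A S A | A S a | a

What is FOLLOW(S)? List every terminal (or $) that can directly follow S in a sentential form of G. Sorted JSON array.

FIRST iteration:
[1]
  A via A→a: +{a}
  S via S→b A: +{b}
  S via S→c: +{c}
  S via S→d: +{d}
  FIRST(S)={b,c,d}  FIRST(A)={a}
[2] done
  FIRST(S)={b,c,d}  FIRST(A)={a}

FOLLOW sets:
FOLLOW(S) := {$}
pass 1:
  A→A S A: FOLLOW(A) ⊇ FIRST(S) = {b,c,d}; new: +{b,c,d}
  A→A S A: FOLLOW(S) ⊇ FIRST(A) = {a}; new: +{a}
  S→b A: FOLLOW(A) ⊇ FOLLOW(S) ⊇ {$,a}; new: +{$,a}
  S: {$,a}  A: {$,a,b,c,d}
pass 2: (stable)
  S: {$,a}  A: {$,a,b,c,d}

FOLLOW(S) = ["$", "a"]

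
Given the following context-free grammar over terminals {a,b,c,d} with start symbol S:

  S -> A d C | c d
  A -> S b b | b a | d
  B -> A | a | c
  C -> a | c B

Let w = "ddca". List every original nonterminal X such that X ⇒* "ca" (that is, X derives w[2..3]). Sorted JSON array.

Convert to CNF:
  S -> A X6 | T2 T3
  A -> S X4 | T0 T1 | d
  B -> S X5 | T0 T1 | a | c | d
  C -> T2 B | a
  T0 -> b
  T1 -> a
  T2 -> c
  T3 -> d
  X4 -> T0 T0
  X5 -> T0 T0
  X6 -> T3 C

Fill CYK table bottom-up (cells [i..j] with 2 ≤ i ≤ j ≤ 3 only):
  T[2,2] 'c' = {B,T2}  orig:{B}
  T[3,3] 'a' = {B,C,T1}  orig:{B,C}
  T[2,3] 'ca' = {C}

Original NTs in T[2,3] deriving "ca": ["C"]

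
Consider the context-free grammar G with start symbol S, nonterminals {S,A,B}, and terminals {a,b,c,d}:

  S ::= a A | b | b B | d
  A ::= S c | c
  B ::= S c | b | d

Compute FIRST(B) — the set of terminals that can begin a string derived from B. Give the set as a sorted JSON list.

FIRST iteration:
round 1:
  A via A→c: +{c}
  B via B→b: +{b}
  B via B→d: +{d}
  S via S→a A: +{a}
  S via S→b: +{b}
  S via S→d: +{d}
  FIRST[S]={a,b,d}  FIRST[A]={c}  FIRST[B]={b,d}
round 2:
  A via A→S c: +{a,b,d}
  B via B→S c: +{a}
  FIRST[S]={a,b,d}  FIRST[A]={a,b,c,d}  FIRST[B]={a,b,d}
round 3: (stable)
  FIRST[S]={a,b,d}  FIRST[A]={a,b,c,d}  FIRST[B]={a,b,d}

FIRST(B) = ["a", "b", "d"]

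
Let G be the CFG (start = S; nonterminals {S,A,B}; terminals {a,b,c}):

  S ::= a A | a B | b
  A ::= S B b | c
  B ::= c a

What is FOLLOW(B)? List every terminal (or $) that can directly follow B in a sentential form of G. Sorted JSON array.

Compute FIRST by fixpoint:
[1]
  A via A→c: +{c}
  B via B→c a: +{c}
  S via S→a A: +{a}
  S via S→b: +{b}
  FIRST(S)={a,b}  FIRST(A)={c}  FIRST(B)={c}
[2]
  A via A→S B b: +{a,b}
  FIRST(S)={a,b}  FIRST(A)={a,b,c}  FIRST(B)={c}
[3] done
  FIRST(S)={a,b}  FIRST(A)={a,b,c}  FIRST(B)={c}

FOLLOW sets:
seed FOLLOW(S) with $
pass 1:
  A→S B b: FOLLOW(S) ⊇ FIRST(B) = {c}; new: +{c}
  A→S B b: FOLLOW(B) ⊇ FIRST(b) = {b}; new: +{b}
  S→a A: FOLLOW(A) ⊇ FOLLOW(S) ⊇ {$,c}; new: +{$,c}
  S→a B: FOLLOW(B) ⊇ FOLLOW(S) ⊇ {$,c}; new: +{$,c}
  FOLLOW(S)={$,c}  FOLLOW(A)={$,c}  FOLLOW(B)={$,b,c}
pass 2: (stable)
  FOLLOW(S)={$,c}  FOLLOW(A)={$,c}  FOLLOW(B)={$,b,c}

FOLLOW(B) = ["$", "b", "c"]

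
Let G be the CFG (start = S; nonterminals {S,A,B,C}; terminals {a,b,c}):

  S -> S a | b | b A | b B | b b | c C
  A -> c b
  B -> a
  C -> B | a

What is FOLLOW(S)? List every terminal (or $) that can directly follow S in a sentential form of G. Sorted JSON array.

FIRST iteration:
round 1:
  A via A→c b: +{c}
  B via B→a: +{a}
  C via C→B: +{a}
  S via S→b: +{b}
  S via S→c C: +{c}
  FIRST[S]={b,c}  FIRST[A]={c}  FIRST[B]={a}  FIRST[C]={a}
round 2: (stable)
  FIRST[S]={b,c}  FIRST[A]={c}  FIRST[B]={a}  FIRST[C]={a}

FOLLOW sets:
FOLLOW(S) := {$}
round 1:
  S→S a: FOLLOW(S) ⊇ FIRST(a) = {a}; new: +{a}
  S→b A: FOLLOW(A) ⊇ FOLLOW(S) ⊇ {$,a}; new: +{$,a}
  S→b B: FOLLOW(B) ⊇ FOLLOW(S) ⊇ {$,a}; new: +{$,a}
  S→c C: FOLLOW(C) ⊇ FOLLOW(S) ⊇ {$,a}; new: +{$,a}
  FOLLOW(S)={$,a}  FOLLOW(A)={$,a}  FOLLOW(B)={$,a}  FOLLOW(C)={$,a}
round 2: (no change)
  FOLLOW(S)={$,a}  FOLLOW(A)={$,a}  FOLLOW(B)={$,a}  FOLLOW(C)={$,a}

FOLLOW(S) = ["$", "a"]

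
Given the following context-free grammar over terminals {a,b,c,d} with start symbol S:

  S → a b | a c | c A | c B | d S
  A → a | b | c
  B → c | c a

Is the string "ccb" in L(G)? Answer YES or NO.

Convert to CNF:
  S -> T0 A | T0 B | T1 T0 | T1 T2 | T3 S
  A -> a | b | c
  B -> T0 T1 | c
  T0 -> c
  T1 -> a
  T2 -> b
  T3 -> d

Fill CYK table bottom-up:
  T[0,0] 'c' = {A,B,T0}  orig:{A,B}
  T[1,1] 'c' = {A,B,T0}  orig:{A,B}
  T[2,2] 'b' = {A,T2}  orig:{A}
  T[0,1] 'cc' = {S}
  T[1,2] 'cb' = {S}
  T[0,2] 'ccb' = ∅

S ∉ T[0,2] ⇒ NO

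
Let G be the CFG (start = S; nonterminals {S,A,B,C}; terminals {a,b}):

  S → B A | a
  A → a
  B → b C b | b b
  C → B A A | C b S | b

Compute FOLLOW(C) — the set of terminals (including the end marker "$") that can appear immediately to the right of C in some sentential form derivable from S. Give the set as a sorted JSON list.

FIRST iteration:
iter 1:
  A via A→a: +{a}
  B via B→b C b: +{b}
  C via C→B A A: +{b}
  S via S→B A: +{b}
  S via S→a: +{a}
  FIRST(S)={a,b}  FIRST(A)={a}  FIRST(B)={b}  FIRST(C)={b}
iter 2: (stable)
  FIRST(S)={a,b}  FIRST(A)={a}  FIRST(B)={b}  FIRST(C)={b}

FOLLOW iteration:
FOLLOW(S) := {$}
pass 1:
  B→b C b: FOLLOW(C) ⊇ FIRST(b) = {b}; new: +{b}
  C→B A A: FOLLOW(B) ⊇ FIRST(A) = {a}; new: +{a}
  C→B A A: FOLLOW(A) ⊇ FIRST(A) = {a}; new: +{a}
  C→B A A: FOLLOW(A) ⊇ FOLLOW(C) ⊇ {b}; new: +{b}
  C→C b S: FOLLOW(S) ⊇ FOLLOW(C) ⊇ {b}; new: +{b}
  S→B A: FOLLOW(A) ⊇ FOLLOW(S) ⊇ {$,b}; new: +{$}
  FOLLOW[S]={$,b}  FOLLOW[A]={$,a,b}  FOLLOW[B]={a}  FOLLOW[C]={b}
pass 2: (no change)
  FOLLOW[S]={$,b}  FOLLOW[A]={$,a,b}  FOLLOW[B]={a}  FOLLOW[C]={b}

FOLLOW(C) = ["b"]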